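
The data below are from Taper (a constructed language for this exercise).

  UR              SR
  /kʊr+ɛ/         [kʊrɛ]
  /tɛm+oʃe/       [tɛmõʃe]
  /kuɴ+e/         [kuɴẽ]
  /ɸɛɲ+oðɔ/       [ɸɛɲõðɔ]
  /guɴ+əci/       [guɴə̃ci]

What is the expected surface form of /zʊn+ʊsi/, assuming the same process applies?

[zʊnʊ̃si]

The data show progressive nasality assimilation (vowel nasalisation): /o/ → [õ] after /m/; /e/ → [ẽ] after /ɴ/; /o/ → [õ] after /ɲ/; /ə/ → [ə̃] after /ɴ/ — a vowel is nasalised by an immediately preceding nasal consonant.
No change occurs in [kʊrɛ] because the vowel at the boundary is adjacent to an oral consonant, not a nasal (/ɛ/ next to /r/).
/ʊ/ sits next to the nasal /n/ and is therefore nasalised to [ʊ̃].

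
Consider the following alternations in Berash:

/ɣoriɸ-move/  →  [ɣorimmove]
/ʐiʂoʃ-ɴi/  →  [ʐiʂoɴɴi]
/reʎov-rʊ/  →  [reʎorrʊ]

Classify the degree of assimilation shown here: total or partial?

Comparing underlying and surface forms, /ɸ/ → [m] is the alternation; the neighbouring /m/ is constant.
The output [m] is identical to the trigger /m/ — every feature (place, manner, voicing) has been copied — so this is total assimilation.
The remaining alternations confirm this: /ʃ/ → [ɴ] before /ɴ/; /v/ → [r] before /r/ — in each case the output is a copy of the following consonant.

total assimilation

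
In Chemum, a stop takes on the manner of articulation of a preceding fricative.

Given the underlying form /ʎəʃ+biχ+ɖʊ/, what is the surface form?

[ʎəʃβiχʐʊ]

/b/ is a voiced bilabial stop. The preceding trigger /ʃ/ is a fricative, so /b/ must become a fricative as well.
The voiced bilabial fricative is [β], so /b/ → [β].
The same rule applies at the second boundary: /ɖ/ → [ʐ] next to /χ/.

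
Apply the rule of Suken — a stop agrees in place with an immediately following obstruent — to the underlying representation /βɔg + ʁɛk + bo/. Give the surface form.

The rule targets /g/ (voiced velar stop), which sits before the trigger /ʁ/ (uvular).
The voiced uvular stop is [ɢ], so /g/ → [ɢ].
The same rule applies at the second boundary: /k/ → [p] next to /b/.

[βɔɢʁɛpbo]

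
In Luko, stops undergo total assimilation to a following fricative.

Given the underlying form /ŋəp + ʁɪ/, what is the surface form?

[ŋəʁʁɪ]

/p/ is the segment targeted by the rule; it sits immediately before /ʁ/, so it assimilates completely and surfaces as [ʁ].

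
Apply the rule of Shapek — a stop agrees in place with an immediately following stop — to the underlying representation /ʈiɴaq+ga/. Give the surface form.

[ʈiɴakga]

/q/ is a voiceless uvular stop. The following trigger /g/ is velar, so /q/ must become velar as well.
Changing only its place to velar gives [k] — the voiceless velar stop.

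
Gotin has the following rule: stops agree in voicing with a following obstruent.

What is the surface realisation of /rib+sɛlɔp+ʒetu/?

[ripsɛlɔbʒetu]

/b/ is a voiced bilabial stop. The following trigger /s/ is voiceless, so /b/ must become voiceless as well.
The voiceless bilabial stop is [p], so /b/ → [p].
The same rule applies at the second boundary: /p/ → [b] next to /ʒ/.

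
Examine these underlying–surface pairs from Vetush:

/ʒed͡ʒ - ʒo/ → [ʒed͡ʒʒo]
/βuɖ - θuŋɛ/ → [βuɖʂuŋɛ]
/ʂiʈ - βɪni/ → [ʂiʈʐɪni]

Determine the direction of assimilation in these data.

progressive

Underlying /θ/ is realised as [ʂ] next to /ɖ/; /ɖ/ itself does not change.
The change dental → retroflex matches the place of the preceding /ɖ/, identifying this as place assimilation.
The same holds elsewhere in the data: /β/ → [ʐ] after /ʈ/ (bilabial → retroflex, matching retroflex) — only place changes, and always toward the preceding segment.
Nothing changes in [ʒed͡ʒʒo]: there the adjacent consonants already agree in place (/ʒ/ and /d͡ʒ/ are both postalveolar), so this form is consistent with the same rule.
Since the segment that changes follows the conditioning segment, the assimilation is progressive.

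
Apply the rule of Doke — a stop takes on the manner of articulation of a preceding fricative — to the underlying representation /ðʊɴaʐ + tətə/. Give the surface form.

The rule targets /t/ (voiceless alveolar stop), which sits after the trigger /ʐ/ (fricative).
The voiceless alveolar fricative is [s], so /t/ → [s].

[ðʊɴaʐsətə]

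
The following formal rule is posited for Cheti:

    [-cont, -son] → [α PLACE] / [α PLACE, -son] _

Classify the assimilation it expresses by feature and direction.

The shared variable α links the value of the place features (abbreviated [PLACE]) on the target to the same value on the neighbouring segment, so place is the feature that assimilates.
Since the environment is written before the underscore, the trigger precedes the target; the direction is progressive.

progressive place assimilation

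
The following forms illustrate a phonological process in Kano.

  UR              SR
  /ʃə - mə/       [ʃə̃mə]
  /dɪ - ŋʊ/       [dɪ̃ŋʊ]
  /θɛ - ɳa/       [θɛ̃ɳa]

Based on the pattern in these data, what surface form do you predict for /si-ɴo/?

The data show regressive nasality assimilation (vowel nasalisation): /ə/ → [ə̃] before /m/; /ɪ/ → [ɪ̃] before /ŋ/; /ɛ/ → [ɛ̃] before /ɳ/ — a vowel is nasalised by an immediately following nasal consonant.
The vowel /i/ is adjacent to the following nasal /ɴ/, so it acquires [+nasal] and surfaces as [ĩ].

[sĩɴo]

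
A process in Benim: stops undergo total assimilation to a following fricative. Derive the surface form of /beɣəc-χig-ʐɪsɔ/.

[beɣəχχiʐʐɪsɔ]

/c/ is the segment targeted by the rule; it sits immediately before /χ/, so it assimilates completely and surfaces as [χ].
The same rule applies at the second boundary: /g/ → [ʐ] next to /ʐ/.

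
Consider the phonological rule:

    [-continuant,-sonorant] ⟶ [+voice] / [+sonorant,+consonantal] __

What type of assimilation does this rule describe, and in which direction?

The target ([-continuant,-sonorant], stops) acquires [+voice] next to a sonorant consonant ([+sonorant,+consonantal]) — it takes on the voicing of its neighbour, so the feature that spreads is voicing.
Since the environment is written before the underscore, the trigger precedes the target; the direction is progressive.

progressive voicing assimilation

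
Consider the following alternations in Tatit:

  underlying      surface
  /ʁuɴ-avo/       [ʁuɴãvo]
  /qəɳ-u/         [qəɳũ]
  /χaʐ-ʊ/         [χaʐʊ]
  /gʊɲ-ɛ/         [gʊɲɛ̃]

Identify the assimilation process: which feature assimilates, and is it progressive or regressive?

The vowel /a/ surfaces as nasalised [ã] next to the preceding nasal /ɴ/ — it has acquired the [+nasal] feature of its neighbour.
The other forms show the same pattern: /u/ → [ũ] after /ɳ/; /ɛ/ → [ɛ̃] after /ɲ/ — each time a vowel is nasalised next to a preceding nasal.
No change occurs in [χaʐʊ] because the vowel at the boundary is adjacent to an oral consonant, not a nasal (/ʊ/ next to /ʐ/).
Because the conditioning nasal is to the left of the vowel that changes, the process is progressive (perseverative).

progressive nasality assimilation (vowel nasalisation)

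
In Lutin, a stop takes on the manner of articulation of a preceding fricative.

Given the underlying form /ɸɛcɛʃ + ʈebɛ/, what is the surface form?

[ɸɛcɛʃʂebɛ]

The rule targets /ʈ/ (voiceless retroflex stop), which sits after the trigger /ʃ/ (fricative).
The voiceless retroflex fricative is [ʂ], so /ʈ/ → [ʂ].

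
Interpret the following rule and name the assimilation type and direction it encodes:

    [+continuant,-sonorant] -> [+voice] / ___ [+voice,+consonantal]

The target ([+continuant,-sonorant], fricatives) acquires [+voice] next to a voiced consonant ([+voice,+consonantal]) — it takes on the voicing of its neighbour, so the feature that spreads is voicing.
Since the environment is written after the underscore, the trigger follows the target; the direction is regressive.

regressive voicing assimilation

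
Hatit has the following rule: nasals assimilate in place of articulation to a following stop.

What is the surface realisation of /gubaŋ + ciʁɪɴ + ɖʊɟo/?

/ŋ/ is a voiced velar nasal. The following trigger /c/ is palatal, so /ŋ/ must become palatal as well.
The voiced palatal nasal is [ɲ], so /ŋ/ → [ɲ].
The same rule applies at the second boundary: /ɴ/ → [ɳ] next to /ɖ/.

[gubaɲciʁɪɳɖʊɟo]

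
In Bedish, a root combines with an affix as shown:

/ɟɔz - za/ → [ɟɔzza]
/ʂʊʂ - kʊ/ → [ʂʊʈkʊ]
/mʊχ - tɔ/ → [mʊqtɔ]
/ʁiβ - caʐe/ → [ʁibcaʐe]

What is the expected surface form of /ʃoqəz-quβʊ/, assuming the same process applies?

The data show regressive manner assimilation: /ʂ/ → [ʈ] before /k/; /χ/ → [q] before /t/; /β/ → [b] before /c/. In each pair only manner changes, matching the following consonant, while place and voice stay constant.
No alternation appears in [ɟɔzza]: there the adjacent consonants already agree in manner (/z/ and /z/ are both fricatives), so this form is consistent with the same rule.
The rule targets /z/ (voiced alveolar fricative), which sits before the trigger /q/ (stop).
Changing only its manner to stop gives [d] — the voiced alveolar stop.

[ʃoqədquβʊ]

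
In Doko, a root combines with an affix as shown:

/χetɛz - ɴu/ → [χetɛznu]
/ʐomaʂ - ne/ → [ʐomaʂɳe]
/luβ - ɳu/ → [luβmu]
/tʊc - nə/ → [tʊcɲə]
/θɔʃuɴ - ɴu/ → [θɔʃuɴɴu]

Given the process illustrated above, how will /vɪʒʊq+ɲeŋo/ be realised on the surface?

[vɪʒʊqɴeŋo]

The data show progressive place assimilation: /ɴ/ → [n] after /z/; /n/ → [ɳ] after /ʂ/; /ɳ/ → [m] after /β/; /n/ → [ɲ] after /c/. In each pair only place changes, matching the preceding consonant, while manner and voice stay constant.
No alternation appears in [θɔʃuɴɴu]: there the adjacent consonants already agree in place (/ɴ/ and /ɴ/ are both uvular), so this form is consistent with the same rule.
The rule targets /ɲ/ (voiced palatal nasal), which sits after the trigger /q/ (uvular).
Changing only its place to uvular gives [ɴ] — the voiced uvular nasal.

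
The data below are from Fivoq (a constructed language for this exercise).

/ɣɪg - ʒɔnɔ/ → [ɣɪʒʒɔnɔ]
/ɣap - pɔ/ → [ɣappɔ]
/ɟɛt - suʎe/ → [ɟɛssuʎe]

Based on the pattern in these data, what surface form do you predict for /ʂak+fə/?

The data show regressive total assimilation (/g/ → [ʒ] before /ʒ/; /t/ → [s] before /s/): in every case the target segment becomes identical to its following neighbour, copying more than a single feature.
In [ɣappɔ] the two consonants at the boundary are already identical (/p/ + /p/), so the rule applies vacuously and nothing changes.
/k/ is the segment targeted by the rule; it sits immediately before /f/, so it assimilates completely and surfaces as [f].

[ʂaffə]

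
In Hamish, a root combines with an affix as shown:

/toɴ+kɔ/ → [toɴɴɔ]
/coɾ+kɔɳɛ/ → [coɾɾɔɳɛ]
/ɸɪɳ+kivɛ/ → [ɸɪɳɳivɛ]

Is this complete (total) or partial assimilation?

Comparing underlying and surface forms, /k/ → [ɴ] is the alternation; the neighbouring /ɴ/ is constant.
The output [ɴ] is identical to the trigger /ɴ/ — every feature (place, manner, voicing) has been copied — so this is total assimilation.
The remaining alternations confirm this: /k/ → [ɾ] after /ɾ/; /k/ → [ɳ] after /ɳ/ — in each case the output is a copy of the preceding consonant.

total assimilation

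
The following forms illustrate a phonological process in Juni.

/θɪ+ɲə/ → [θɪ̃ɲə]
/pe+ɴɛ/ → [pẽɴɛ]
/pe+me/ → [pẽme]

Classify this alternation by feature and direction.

regressive nasality assimilation (vowel nasalisation)

The vowel /ɪ/ surfaces as nasalised [ɪ̃] next to the following nasal /ɲ/ — it has acquired the [+nasal] feature of its neighbour.
The other forms show the same pattern: /e/ → [ẽ] before /ɴ/; /e/ → [ẽ] before /m/ — each time a vowel is nasalised next to a following nasal.
Because the conditioning nasal is to the right of the vowel that changes, the process is regressive (anticipatory).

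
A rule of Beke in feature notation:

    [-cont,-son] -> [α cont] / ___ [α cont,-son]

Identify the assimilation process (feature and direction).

regressive manner assimilation

The rule copies [cont] (continuancy) from the environment onto the target stops; since [±cont] encodes the stop/fricative manner contrast, the assimilating dimension is manner.
Since the environment is written after the underscore, the trigger follows the target; the direction is regressive.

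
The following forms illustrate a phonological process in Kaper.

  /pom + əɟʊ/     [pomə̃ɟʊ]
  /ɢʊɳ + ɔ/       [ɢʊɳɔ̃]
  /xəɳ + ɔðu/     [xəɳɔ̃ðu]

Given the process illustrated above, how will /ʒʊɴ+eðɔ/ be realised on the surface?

[ʒʊɴẽðɔ]

The data show progressive nasality assimilation (vowel nasalisation): /ə/ → [ə̃] after /m/; /ɔ/ → [ɔ̃] after /ɳ/ — a vowel is nasalised by an immediately preceding nasal consonant.
/e/ sits next to the nasal /ɴ/ and is therefore nasalised to [ẽ].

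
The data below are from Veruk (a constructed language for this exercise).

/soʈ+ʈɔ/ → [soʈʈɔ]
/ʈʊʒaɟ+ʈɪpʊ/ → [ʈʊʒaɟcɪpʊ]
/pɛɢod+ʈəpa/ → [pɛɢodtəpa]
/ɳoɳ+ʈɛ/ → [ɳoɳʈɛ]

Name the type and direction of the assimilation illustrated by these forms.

progressive place assimilation

The segment that alternates is /ʈ/, which surfaces as [c] when adjacent to /ɟ/.
/ʈ/ is retroflex while /ɟ/ is palatal; the output [c] is palatal, matching the trigger — so the feature that spreads is place.
Manner and voice are unchanged, so the assimilation is partial, not total.
Checking the remaining alternation: /ʈ/ → [t] after /d/ (retroflex → alveolar, matching alveolar) — only place changes, and always toward the preceding segment.
Nothing changes in [soʈʈɔ], [ɳoɳʈɛ]: there the adjacent consonants already agree in place (/ʈ/ and /ʈ/ are both retroflex; /ʈ/ and /ɳ/ are both retroflex), so these forms are consistent with the same rule.
The trigger is the preceding segment, so the direction is progressive (perseverative).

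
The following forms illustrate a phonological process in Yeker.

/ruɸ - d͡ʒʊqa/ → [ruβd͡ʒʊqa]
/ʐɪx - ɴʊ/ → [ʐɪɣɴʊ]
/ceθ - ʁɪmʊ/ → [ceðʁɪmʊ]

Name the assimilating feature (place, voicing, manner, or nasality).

The segment that alternates is /ɸ/, which surfaces as [β] when adjacent to /d͡ʒ/.
/ɸ/ is voiceless while /d͡ʒ/ is voiced; the output [β] is voiced, matching the trigger — so the feature that spreads is voicing.
The other alternating forms pattern the same way: /x/ → [ɣ] before /ɴ/ (voiceless → voiced, matching voiced); /θ/ → [ð] before /ʁ/ (voiceless → voiced, matching voiced) — only voicing changes, and always toward the following segment.

voicing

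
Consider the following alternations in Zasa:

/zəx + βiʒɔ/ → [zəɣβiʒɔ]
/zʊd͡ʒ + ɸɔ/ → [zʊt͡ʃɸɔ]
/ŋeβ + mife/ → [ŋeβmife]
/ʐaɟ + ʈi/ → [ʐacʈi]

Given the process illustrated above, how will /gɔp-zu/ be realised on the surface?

The data show regressive voicing assimilation: /x/ → [ɣ] before /β/; /d͡ʒ/ → [t͡ʃ] before /ɸ/; /ɟ/ → [c] before /ʈ/. In each pair only voicing changes, matching the following consonant, while place and manner stay constant.
Nothing changes in [ŋeβmife]: there the adjacent consonants already agree in voicing (/β/ and /m/ are both voiced), so this form is consistent with the same rule.
The rule targets /p/ (voiceless bilabial stop), which sits before the trigger /z/ (voiced).
Changing only its voicing to voiced gives [b] — the voiced bilabial stop.

[gɔbzu]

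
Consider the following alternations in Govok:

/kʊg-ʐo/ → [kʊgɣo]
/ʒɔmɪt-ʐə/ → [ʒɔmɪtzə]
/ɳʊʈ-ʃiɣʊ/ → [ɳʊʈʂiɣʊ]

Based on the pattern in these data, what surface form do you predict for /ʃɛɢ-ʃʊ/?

The data show progressive place assimilation: /ʐ/ → [ɣ] after /g/; /ʐ/ → [z] after /t/; /ʃ/ → [ʂ] after /ʈ/. In each pair only place changes, matching the preceding consonant, while manner and voice stay constant.
/ʃ/ is a voiceless postalveolar fricative. The preceding trigger /ɢ/ is uvular, so /ʃ/ must become uvular as well.
The voiceless uvular fricative is [χ], so /ʃ/ → [χ].

[ʃɛɢχʊ]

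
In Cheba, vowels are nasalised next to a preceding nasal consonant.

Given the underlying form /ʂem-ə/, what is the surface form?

[ʂemə̃]

The vowel /ə/ is adjacent to the preceding nasal /m/, so it acquires [+nasal] and surfaces as [ə̃].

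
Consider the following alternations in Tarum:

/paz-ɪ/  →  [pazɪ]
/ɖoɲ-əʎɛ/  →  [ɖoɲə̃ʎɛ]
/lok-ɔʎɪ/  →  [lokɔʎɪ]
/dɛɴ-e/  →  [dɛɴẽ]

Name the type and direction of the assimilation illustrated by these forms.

The vowel /ə/ surfaces as nasalised [ə̃] next to the preceding nasal /ɲ/ — it has acquired the [+nasal] feature of its neighbour.
Likewise in the remaining data: /e/ → [ẽ] after /ɴ/ — each time a vowel is nasalised next to a preceding nasal.
No change occurs in [pazɪ], [lokɔʎɪ] because the vowel at the boundary is adjacent to an oral consonant, not a nasal (/ɪ/ next to /z/; /ɔ/ next to /k/).
Because the conditioning nasal is to the left of the vowel that changes, the process is progressive (perseverative).

progressive nasality assimilation (vowel nasalisation)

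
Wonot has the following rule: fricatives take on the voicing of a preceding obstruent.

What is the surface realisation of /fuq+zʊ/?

[fuqsʊ]

The rule targets /z/ (voiced alveolar fricative), which sits after the trigger /q/ (voiceless).
A voiceless alveolar fricative is [s], so the surface segment is [s].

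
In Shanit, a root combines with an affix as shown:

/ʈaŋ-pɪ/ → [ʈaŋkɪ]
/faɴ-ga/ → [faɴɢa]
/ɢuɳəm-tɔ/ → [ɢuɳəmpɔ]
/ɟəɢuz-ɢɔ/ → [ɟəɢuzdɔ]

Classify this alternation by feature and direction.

Underlying /p/ is realised as [k] next to /ŋ/; /ŋ/ itself does not change.
The change bilabial → velar matches the place of the preceding /ŋ/, identifying this as place assimilation.
Manner and voice are unchanged, so the assimilation is partial, not total.
The same holds elsewhere in the data: /g/ → [ɢ] after /ɴ/ (velar → uvular, matching uvular); /t/ → [p] after /m/ (alveolar → bilabial, matching bilabial); /ɢ/ → [d] after /z/ (uvular → alveolar, matching alveolar) — only place changes, and always toward the preceding segment.
Since the segment that changes follows the conditioning segment, the assimilation is progressive.

progressive place assimilation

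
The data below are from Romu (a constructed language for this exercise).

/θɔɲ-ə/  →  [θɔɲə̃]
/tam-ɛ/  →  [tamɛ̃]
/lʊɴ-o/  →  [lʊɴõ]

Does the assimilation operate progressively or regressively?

progressive

The vowel /ə/ surfaces as nasalised [ə̃] next to the preceding nasal /ɲ/ — it has acquired the [+nasal] feature of its neighbour.
Likewise in the remaining data: /ɛ/ → [ɛ̃] after /m/; /o/ → [õ] after /ɴ/ — each time a vowel is nasalised next to a preceding nasal.
Because the conditioning nasal is to the left of the vowel that changes, the process is progressive (perseverative).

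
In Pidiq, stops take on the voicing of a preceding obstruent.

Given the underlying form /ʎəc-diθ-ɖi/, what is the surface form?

[ʎəctiθʈi]

/d/ is a voiced alveolar stop. The preceding trigger /c/ is voiceless, so /d/ must become voiceless as well.
A voiceless alveolar stop is [t], so the surface segment is [t].
At the second juncture, /ɖ/ likewise becomes [ʈ] adjacent to /θ/.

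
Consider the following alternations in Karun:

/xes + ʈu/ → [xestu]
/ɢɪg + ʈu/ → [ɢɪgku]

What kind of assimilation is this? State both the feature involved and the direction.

The segment that alternates is /ʈ/, which surfaces as [t] when adjacent to /s/.
/ʈ/ is retroflex while /s/ is alveolar; the output [t] is alveolar, matching the trigger — so the feature that spreads is place.
Manner and voice are unchanged, so the assimilation is partial, not total.
The same holds elsewhere in the data: /ʈ/ → [k] after /g/ (retroflex → velar, matching velar) — only place changes, and always toward the preceding segment.
The trigger is the preceding segment, so the direction is progressive (perseverative).

progressive place assimilation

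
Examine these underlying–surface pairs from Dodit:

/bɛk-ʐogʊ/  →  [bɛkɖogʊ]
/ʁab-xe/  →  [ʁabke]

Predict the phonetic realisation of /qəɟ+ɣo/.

The data show progressive manner assimilation: /ʐ/ → [ɖ] after /k/; /x/ → [k] after /b/. In each pair only manner changes, matching the preceding consonant, while place and voice stay constant.
/ɣ/ is a voiced velar fricative. The preceding trigger /ɟ/ is a stop, so /ɣ/ must become a stop as well.
Changing only its manner to stop gives [g] — the voiced velar stop.

[qəɟgo]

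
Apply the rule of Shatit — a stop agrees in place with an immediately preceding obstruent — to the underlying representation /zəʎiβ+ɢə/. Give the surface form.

[zəʎiβbə]

The rule targets /ɢ/ (voiced uvular stop), which sits after the trigger /β/ (bilabial).
Changing only its place to bilabial gives [b] — the voiced bilabial stop.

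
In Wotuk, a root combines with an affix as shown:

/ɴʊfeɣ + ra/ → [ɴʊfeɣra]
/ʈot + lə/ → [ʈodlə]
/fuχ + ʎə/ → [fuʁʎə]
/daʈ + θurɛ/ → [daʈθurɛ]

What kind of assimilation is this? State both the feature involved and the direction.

regressive voicing assimilation

The segment that alternates is /t/, which surfaces as [d] when adjacent to /l/.
/t/ is voiceless while /l/ is voiced; the output [d] is voiced, matching the trigger — so the feature that spreads is voicing.
Place and manner are unchanged, so the assimilation is partial, not total.
Checking the remaining alternation: /χ/ → [ʁ] before /ʎ/ (voiceless → voiced, matching voiced) — only voicing changes, and always toward the following segment.
Nothing changes in [ɴʊfeɣra], [daʈθurɛ]: there the adjacent consonants already agree in voicing (/ɣ/ and /r/ are both voiced; /ʈ/ and /θ/ are both voiceless), so these forms are consistent with the same rule.
The trigger is the following segment, so the direction is regressive (anticipatory).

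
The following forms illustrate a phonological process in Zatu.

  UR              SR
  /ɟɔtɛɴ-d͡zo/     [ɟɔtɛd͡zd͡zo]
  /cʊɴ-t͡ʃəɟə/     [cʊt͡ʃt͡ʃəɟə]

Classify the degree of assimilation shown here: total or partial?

total assimilation

Comparing underlying and surface forms, /ɴ/ → [d͡z] is the alternation; the neighbouring /d͡z/ is constant.
The output [d͡z] is identical to the trigger /d͡z/ — every feature (place, manner, voicing) has been copied — so this is total assimilation.
The other form behaves the same way: /ɴ/ → [t͡ʃ] before /t͡ʃ/ — in each case the output is a copy of the following consonant.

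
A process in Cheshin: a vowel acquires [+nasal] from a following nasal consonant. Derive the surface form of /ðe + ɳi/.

The vowel /e/ is adjacent to the following nasal /ɳ/, so it acquires [+nasal] and surfaces as [ẽ].

[ðẽɳi]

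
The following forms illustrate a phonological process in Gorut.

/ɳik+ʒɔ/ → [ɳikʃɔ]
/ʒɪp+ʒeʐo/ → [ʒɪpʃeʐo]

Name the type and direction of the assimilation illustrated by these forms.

progressive voicing assimilation

The segment that alternates is /ʒ/, which surfaces as [ʃ] when adjacent to /k/.
The change voiced → voiceless matches the voicing of the preceding /k/, identifying this as voicing assimilation.
Place and manner are unchanged, so the assimilation is partial, not total.
The other alternating form patterns the same way: /ʒ/ → [ʃ] after /p/ (voiced → voiceless, matching voiceless) — only voicing changes, and always toward the preceding segment.
Since the segment that changes follows the conditioning segment, the assimilation is progressive.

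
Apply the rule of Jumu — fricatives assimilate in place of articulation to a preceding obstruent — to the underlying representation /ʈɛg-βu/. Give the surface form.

/β/ is a voiced bilabial fricative. The preceding trigger /g/ is velar, so /β/ must become velar as well.
A voiced velar fricative is [ɣ], so the surface segment is [ɣ].

[ʈɛgɣu]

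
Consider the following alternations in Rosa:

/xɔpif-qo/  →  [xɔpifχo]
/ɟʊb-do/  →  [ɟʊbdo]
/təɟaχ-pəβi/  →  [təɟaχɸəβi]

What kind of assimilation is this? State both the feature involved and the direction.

Underlying /q/ is realised as [χ] next to /f/; /f/ itself does not change.
The change stop → fricative matches the manner of the preceding /f/, identifying this as manner assimilation.
Place and voice are unchanged, so the assimilation is partial, not total.
The other alternating form patterns the same way: /p/ → [ɸ] after /χ/ (stop → fricative, matching a fricative) — only manner changes, and always toward the preceding segment.
Nothing changes in [ɟʊbdo]: there the adjacent consonants already agree in manner (/d/ and /b/ are both stops), so this form is consistent with the same rule.
Since the segment that changes follows the conditioning segment, the assimilation is progressive.

progressive manner assimilation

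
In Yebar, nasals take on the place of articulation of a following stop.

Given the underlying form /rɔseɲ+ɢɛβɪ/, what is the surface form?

[rɔseɴɢɛβɪ]

The rule targets /ɲ/ (voiced palatal nasal), which sits before the trigger /ɢ/ (uvular).
Changing only its place to uvular gives [ɴ] — the voiced uvular nasal.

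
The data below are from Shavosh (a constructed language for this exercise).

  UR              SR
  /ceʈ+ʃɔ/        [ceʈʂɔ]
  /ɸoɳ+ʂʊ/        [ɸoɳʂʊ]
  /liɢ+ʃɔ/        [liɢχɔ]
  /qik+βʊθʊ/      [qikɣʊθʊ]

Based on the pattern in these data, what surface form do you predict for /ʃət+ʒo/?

[ʃətzo]

The data show progressive place assimilation: /ʃ/ → [ʂ] after /ʈ/; /ʃ/ → [χ] after /ɢ/; /β/ → [ɣ] after /k/. In each pair only place changes, matching the preceding consonant, while manner and voice stay constant.
No alternation appears in [ɸoɳʂʊ]: there the adjacent consonants already agree in place (/ʂ/ and /ɳ/ are both retroflex), so this form is consistent with the same rule.
The rule targets /ʒ/ (voiced postalveolar fricative), which sits after the trigger /t/ (alveolar).
The voiced alveolar fricative is [z], so /ʒ/ → [z].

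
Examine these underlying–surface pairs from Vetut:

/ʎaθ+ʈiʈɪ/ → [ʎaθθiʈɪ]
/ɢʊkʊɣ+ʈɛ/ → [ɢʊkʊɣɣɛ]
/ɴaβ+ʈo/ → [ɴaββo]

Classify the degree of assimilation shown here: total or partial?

total assimilation

Comparing underlying and surface forms, /ʈ/ → [θ] is the alternation; the neighbouring /θ/ is constant.
The output [θ] is identical to the trigger /θ/ — every feature (place, manner, voicing) has been copied — so this is total assimilation.
The remaining alternations confirm this: /ʈ/ → [ɣ] after /ɣ/; /ʈ/ → [β] after /β/ — in each case the output is a copy of the preceding consonant.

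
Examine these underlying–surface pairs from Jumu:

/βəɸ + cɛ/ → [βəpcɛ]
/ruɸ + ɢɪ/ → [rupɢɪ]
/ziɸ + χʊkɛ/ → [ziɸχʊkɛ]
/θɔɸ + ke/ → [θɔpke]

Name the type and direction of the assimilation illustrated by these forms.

regressive manner assimilation

Comparing underlying and surface forms, /ɸ/ → [p] is the alternation; the neighbouring /c/ is constant.
/ɸ/ is a fricative while /c/ is a stop; the output [p] is a stop, matching the trigger — so the feature that spreads is manner.
Place and voice are unchanged, so the assimilation is partial, not total.
The other alternating forms pattern the same way: /ɸ/ → [p] before /ɢ/ (fricative → stop, matching a stop); /ɸ/ → [p] before /k/ (fricative → stop, matching a stop) — only manner changes, and always toward the following segment.
No alternation appears in [ziɸχʊkɛ]: there the adjacent consonants already agree in manner (/ɸ/ and /χ/ are both fricatives), so this form is consistent with the same rule.
Since the segment that changes precedes the conditioning segment, the assimilation is regressive.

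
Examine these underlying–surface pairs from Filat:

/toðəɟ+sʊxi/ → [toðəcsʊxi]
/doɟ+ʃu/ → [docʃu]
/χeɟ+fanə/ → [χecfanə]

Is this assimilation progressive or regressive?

The segment that alternates is /ɟ/, which surfaces as [c] when adjacent to /s/.
The change voiced → voiceless matches the voicing of the following /s/, identifying this as voicing assimilation.
The same holds elsewhere in the data: /ɟ/ → [c] before /ʃ/ (voiced → voiceless, matching voiceless); /ɟ/ → [c] before /f/ (voiced → voiceless, matching voiceless) — only voicing changes, and always toward the following segment.
The trigger is the following segment, so the direction is regressive (anticipatory).

regressive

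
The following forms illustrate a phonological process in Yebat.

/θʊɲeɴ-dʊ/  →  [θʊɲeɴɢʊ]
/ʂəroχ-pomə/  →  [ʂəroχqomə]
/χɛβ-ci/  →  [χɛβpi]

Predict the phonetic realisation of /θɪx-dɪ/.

[θɪxgɪ]

The data show progressive place assimilation: /d/ → [ɢ] after /ɴ/; /p/ → [q] after /χ/; /c/ → [p] after /β/. In each pair only place changes, matching the preceding consonant, while manner and voice stay constant.
The rule targets /d/ (voiced alveolar stop), which sits after the trigger /x/ (velar).
A voiced velar stop is [g], so the surface segment is [g].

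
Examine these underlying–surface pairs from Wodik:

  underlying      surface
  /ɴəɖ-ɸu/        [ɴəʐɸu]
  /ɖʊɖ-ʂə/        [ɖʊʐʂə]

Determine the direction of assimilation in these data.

Comparing underlying and surface forms, /ɖ/ → [ʐ] is the alternation; the neighbouring /ɸ/ is constant.
/ɖ/ is a stop while /ɸ/ is a fricative; the output [ʐ] is a fricative, matching the trigger — so the feature that spreads is manner.
The same holds elsewhere in the data: /ɖ/ → [ʐ] before /ʂ/ (stop → fricative, matching a fricative) — only manner changes, and always toward the following segment.
Since the segment that changes precedes the conditioning segment, the assimilation is regressive.

regressive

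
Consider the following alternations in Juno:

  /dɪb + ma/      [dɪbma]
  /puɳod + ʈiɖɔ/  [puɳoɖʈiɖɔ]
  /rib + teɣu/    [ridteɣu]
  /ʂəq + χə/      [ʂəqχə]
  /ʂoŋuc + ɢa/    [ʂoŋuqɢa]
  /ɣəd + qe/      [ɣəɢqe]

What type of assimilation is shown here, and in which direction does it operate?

Comparing underlying and surface forms, /d/ → [ɖ] is the alternation; the neighbouring /ʈ/ is constant.
The change alveolar → retroflex matches the place of the following /ʈ/, identifying this as place assimilation.
Manner and voice are unchanged, so the assimilation is partial, not total.
Checking the remaining alternations: /b/ → [d] before /t/ (bilabial → alveolar, matching alveolar); /c/ → [q] before /ɢ/ (palatal → uvular, matching uvular); /d/ → [ɢ] before /q/ (alveolar → uvular, matching uvular) — only place changes, and always toward the following segment.
Nothing changes in [dɪbma], [ʂəqχə]: there the adjacent consonants already agree in place (/b/ and /m/ are both bilabial; /q/ and /χ/ are both uvular), so these forms are consistent with the same rule.
Since the segment that changes precedes the conditioning segment, the assimilation is regressive.

regressive place assimilation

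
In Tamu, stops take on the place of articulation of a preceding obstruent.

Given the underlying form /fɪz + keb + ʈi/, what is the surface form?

[fɪztebpi]

The rule targets /k/ (voiceless velar stop), which sits after the trigger /z/ (alveolar).
Changing only its place to alveolar gives [t] — the voiceless alveolar stop.
At the second juncture, /ʈ/ likewise becomes [p] adjacent to /b/.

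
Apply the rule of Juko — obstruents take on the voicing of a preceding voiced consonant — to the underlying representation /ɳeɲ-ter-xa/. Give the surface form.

[ɳeɲderɣa]

The rule targets /t/ (voiceless alveolar stop), which sits after the trigger /ɲ/ (voiced).
Changing only its voicing to voiced gives [d] — the voiced alveolar stop.
At the second juncture, /x/ likewise becomes [ɣ] adjacent to /r/.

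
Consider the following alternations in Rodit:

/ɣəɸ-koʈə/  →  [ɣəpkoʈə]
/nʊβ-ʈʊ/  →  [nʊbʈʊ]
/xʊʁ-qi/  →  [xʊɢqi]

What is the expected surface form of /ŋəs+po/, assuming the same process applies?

The data show regressive manner assimilation: /ɸ/ → [p] before /k/; /β/ → [b] before /ʈ/; /ʁ/ → [ɢ] before /q/. In each pair only manner changes, matching the following consonant, while place and voice stay constant.
/s/ is a voiceless alveolar fricative. The following trigger /p/ is a stop, so /s/ must become a stop as well.
Changing only its manner to stop gives [t] — the voiceless alveolar stop.

[ŋətpo]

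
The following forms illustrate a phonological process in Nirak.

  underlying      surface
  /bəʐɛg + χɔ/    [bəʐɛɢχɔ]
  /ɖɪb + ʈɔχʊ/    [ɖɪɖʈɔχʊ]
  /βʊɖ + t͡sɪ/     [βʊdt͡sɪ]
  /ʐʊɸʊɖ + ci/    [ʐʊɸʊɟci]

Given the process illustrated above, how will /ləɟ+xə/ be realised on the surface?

The data show regressive place assimilation: /g/ → [ɢ] before /χ/; /b/ → [ɖ] before /ʈ/; /ɖ/ → [d] before /t͡s/; /ɖ/ → [ɟ] before /c/. In each pair only place changes, matching the following consonant, while manner and voice stay constant.
The rule targets /ɟ/ (voiced palatal stop), which sits before the trigger /x/ (velar).
A voiced velar stop is [g], so the surface segment is [g].

[ləgxə]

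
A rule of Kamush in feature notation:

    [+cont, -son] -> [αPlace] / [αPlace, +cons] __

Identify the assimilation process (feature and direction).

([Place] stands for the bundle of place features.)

progressive place assimilation

The rule copies the place features (abbreviated [Place]) from the environment onto the target, so the assimilating feature is place.
The conditioning segment sits to the left of the focus bar, meaning the trigger precedes the segment that changes — progressive assimilation.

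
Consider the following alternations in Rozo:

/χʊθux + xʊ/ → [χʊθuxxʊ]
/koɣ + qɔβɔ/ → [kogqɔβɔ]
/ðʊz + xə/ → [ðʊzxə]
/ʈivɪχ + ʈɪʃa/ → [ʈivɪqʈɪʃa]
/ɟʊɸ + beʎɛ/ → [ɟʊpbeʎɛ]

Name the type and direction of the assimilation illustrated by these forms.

regressive manner assimilation

Underlying /ɣ/ is realised as [g] next to /q/; /q/ itself does not change.
The change fricative → stop matches the manner of the following /q/, identifying this as manner assimilation.
Place and voice are unchanged, so the assimilation is partial, not total.
Checking the remaining alternations: /χ/ → [q] before /ʈ/ (fricative → stop, matching a stop); /ɸ/ → [p] before /b/ (fricative → stop, matching a stop) — only manner changes, and always toward the following segment.
No alternation appears in [χʊθuxxʊ], [ðʊzxə]: there the adjacent consonants already agree in manner (/x/ and /x/ are both fricatives; /z/ and /x/ are both fricatives), so these forms are consistent with the same rule.
Since the segment that changes precedes the conditioning segment, the assimilation is regressive.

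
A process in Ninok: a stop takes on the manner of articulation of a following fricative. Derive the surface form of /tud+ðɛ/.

The rule targets /d/ (voiced alveolar stop), which sits before the trigger /ð/ (fricative).
Changing only its manner to fricative gives [z] — the voiced alveolar fricative.

[tuzðɛ]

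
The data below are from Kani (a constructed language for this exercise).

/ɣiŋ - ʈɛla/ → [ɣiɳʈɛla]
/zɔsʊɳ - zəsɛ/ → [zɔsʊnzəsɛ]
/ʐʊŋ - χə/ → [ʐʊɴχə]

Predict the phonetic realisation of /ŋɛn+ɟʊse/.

The data show regressive place assimilation: /ŋ/ → [ɳ] before /ʈ/; /ɳ/ → [n] before /z/; /ŋ/ → [ɴ] before /χ/. In each pair only place changes, matching the following consonant, while manner and voice stay constant.
/n/ is a voiced alveolar nasal. The following trigger /ɟ/ is palatal, so /n/ must become palatal as well.
A voiced palatal nasal is [ɲ], so the surface segment is [ɲ].

[ŋɛɲɟʊse]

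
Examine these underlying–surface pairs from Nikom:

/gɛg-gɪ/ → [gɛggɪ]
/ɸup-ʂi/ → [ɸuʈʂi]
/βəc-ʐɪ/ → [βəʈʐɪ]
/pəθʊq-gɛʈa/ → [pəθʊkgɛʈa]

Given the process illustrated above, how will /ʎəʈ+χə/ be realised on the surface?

The data show regressive place assimilation: /p/ → [ʈ] before /ʂ/; /c/ → [ʈ] before /ʐ/; /q/ → [k] before /g/. In each pair only place changes, matching the following consonant, while manner and voice stay constant.
No alternation appears in [gɛggɪ]: there the adjacent consonants already agree in place (/g/ and /g/ are both velar), so this form is consistent with the same rule.
/ʈ/ is a voiceless retroflex stop. The following trigger /χ/ is uvular, so /ʈ/ must become uvular as well.
Changing only its place to uvular gives [q] — the voiceless uvular stop.

[ʎəqχə]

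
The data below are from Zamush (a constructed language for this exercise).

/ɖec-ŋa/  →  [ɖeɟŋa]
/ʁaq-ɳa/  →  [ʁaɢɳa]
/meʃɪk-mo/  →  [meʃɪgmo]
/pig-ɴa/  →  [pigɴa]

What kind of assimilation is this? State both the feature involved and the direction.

The segment that alternates is /c/, which surfaces as [ɟ] when adjacent to /ŋ/.
The change voiceless → voiced matches the voicing of the following /ŋ/, identifying this as voicing assimilation.
Place and manner are unchanged, so the assimilation is partial, not total.
The other alternating forms pattern the same way: /q/ → [ɢ] before /ɳ/ (voiceless → voiced, matching voiced); /k/ → [g] before /m/ (voiceless → voiced, matching voiced) — only voicing changes, and always toward the following segment.
No alternation appears in [pigɴa]: there the adjacent consonants already agree in voicing (/g/ and /ɴ/ are both voiced), so this form is consistent with the same rule.
The trigger is the following segment, so the direction is regressive (anticipatory).

regressive voicing assimilation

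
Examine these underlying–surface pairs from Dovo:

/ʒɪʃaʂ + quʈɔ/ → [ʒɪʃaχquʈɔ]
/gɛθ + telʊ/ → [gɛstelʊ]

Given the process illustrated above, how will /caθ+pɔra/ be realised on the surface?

[caɸpɔra]

The data show regressive place assimilation: /ʂ/ → [χ] before /q/; /θ/ → [s] before /t/. In each pair only place changes, matching the following consonant, while manner and voice stay constant.
/θ/ is a voiceless dental fricative. The following trigger /p/ is bilabial, so /θ/ must become bilabial as well.
A voiceless bilabial fricative is [ɸ], so the surface segment is [ɸ].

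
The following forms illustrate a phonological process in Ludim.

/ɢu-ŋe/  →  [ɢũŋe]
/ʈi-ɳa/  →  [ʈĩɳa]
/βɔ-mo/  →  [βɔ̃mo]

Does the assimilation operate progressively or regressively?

regressive

The vowel /u/ surfaces as nasalised [ũ] next to the following nasal /ŋ/ — it has acquired the [+nasal] feature of its neighbour.
Likewise in the remaining data: /i/ → [ĩ] before /ɳ/; /ɔ/ → [ɔ̃] before /m/ — each time a vowel is nasalised next to a following nasal.
Because the conditioning nasal is to the right of the vowel that changes, the process is regressive (anticipatory).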